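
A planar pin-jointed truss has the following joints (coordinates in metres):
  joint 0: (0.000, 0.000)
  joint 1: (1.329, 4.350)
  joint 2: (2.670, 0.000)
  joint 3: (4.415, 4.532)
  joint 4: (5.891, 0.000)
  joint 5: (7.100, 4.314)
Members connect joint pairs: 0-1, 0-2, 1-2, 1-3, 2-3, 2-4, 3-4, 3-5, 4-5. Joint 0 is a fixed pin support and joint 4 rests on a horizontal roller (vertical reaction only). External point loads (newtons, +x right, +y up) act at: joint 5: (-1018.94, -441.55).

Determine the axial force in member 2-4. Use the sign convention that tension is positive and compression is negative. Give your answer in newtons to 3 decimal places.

N=6 nodes, M=9 members, R=3 reactions → 2N=12, M+R=12
member 0 (0-1): L=4.5485, (cx,cy)=(0.2922,0.9564)
member 1 (0-2): L=2.6700, (cx,cy)=(1.0000,0.0000)
member 2 (1-2): L=4.5520, (cx,cy)=(0.2946,-0.9556)
member 3 (1-3): L=3.0914, (cx,cy)=(0.9983,0.0589)
member 4 (2-3): L=4.8563, (cx,cy)=(0.3593,0.9332)
member 5 (2-4): L=3.2210, (cx,cy)=(1.0000,0.0000)
member 6 (3-4): L=4.7663, (cx,cy)=(0.3097,-0.9508)
member 7 (3-5): L=2.6938, (cx,cy)=(0.9967,-0.0809)
member 8 (4-5): L=4.4802, (cx,cy)=(0.2699,0.9629)
solve A·x = −loads:
  F[0-1] = -685.4673 N (compression)
  F[0-2] = -818.6567 N (compression)
  F[1-2] = +661.6088 N (tension)
  F[1-3] = -395.8768 N (compression)
  F[2-3] = -677.4961 N (compression)
  F[2-4] = -380.3093 N (compression)
  F[3-4] = +764.1856 N (tension)
  F[3-5] = -878.1596 N (compression)
  F[4-5] = -532.3655 N (compression)
  Rx@0 = +1018.9400 N
  Ry@0 = +655.5548 N
  Ry@4 = -214.0048 N

-380.309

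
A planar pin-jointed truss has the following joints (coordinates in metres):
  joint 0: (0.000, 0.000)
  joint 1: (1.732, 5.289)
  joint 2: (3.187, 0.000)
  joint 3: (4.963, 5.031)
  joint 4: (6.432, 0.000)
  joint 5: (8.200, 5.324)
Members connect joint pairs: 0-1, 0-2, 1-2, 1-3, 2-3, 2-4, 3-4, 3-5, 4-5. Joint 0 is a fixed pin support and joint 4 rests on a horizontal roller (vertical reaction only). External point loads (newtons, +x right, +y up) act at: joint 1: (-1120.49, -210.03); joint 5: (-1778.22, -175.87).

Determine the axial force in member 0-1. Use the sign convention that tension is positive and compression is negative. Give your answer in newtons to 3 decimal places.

N=6 nodes, M=9 members, R=3 reactions → 2N=12, M+R=12
member 0 (0-1): L=5.5654, (cx,cy)=(0.3112,0.9503)
member 1 (0-2): L=3.1870, (cx,cy)=(1.0000,0.0000)
member 2 (1-2): L=5.4855, (cx,cy)=(0.2652,-0.9642)
member 3 (1-3): L=3.2413, (cx,cy)=(0.9968,-0.0796)
member 4 (2-3): L=5.3353, (cx,cy)=(0.3329,0.9430)
member 5 (2-4): L=3.2450, (cx,cy)=(1.0000,0.0000)
member 6 (3-4): L=5.2411, (cx,cy)=(0.2803,-0.9599)
member 7 (3-5): L=3.2502, (cx,cy)=(0.9959,0.0901)
member 8 (4-5): L=5.6099, (cx,cy)=(0.3152,0.9490)
solve A·x = −loads:
  F[0-1] = -2628.9523 N (compression)
  F[0-2] = -2080.5532 N (compression)
  F[1-2] = +2401.0901 N (tension)
  F[1-3] = -335.6099 N (compression)
  F[2-3] = -2455.1007 N (compression)
  F[2-4] = -626.4236 N (compression)
  F[3-4] = +2216.7304 N (tension)
  F[3-5] = -1780.3631 N (compression)
  F[4-5] = -16.2005 N (compression)
  Rx@0 = +2898.7100 N
  Ry@0 = +2498.4014 N
  Ry@4 = -2112.5014 N

-2628.952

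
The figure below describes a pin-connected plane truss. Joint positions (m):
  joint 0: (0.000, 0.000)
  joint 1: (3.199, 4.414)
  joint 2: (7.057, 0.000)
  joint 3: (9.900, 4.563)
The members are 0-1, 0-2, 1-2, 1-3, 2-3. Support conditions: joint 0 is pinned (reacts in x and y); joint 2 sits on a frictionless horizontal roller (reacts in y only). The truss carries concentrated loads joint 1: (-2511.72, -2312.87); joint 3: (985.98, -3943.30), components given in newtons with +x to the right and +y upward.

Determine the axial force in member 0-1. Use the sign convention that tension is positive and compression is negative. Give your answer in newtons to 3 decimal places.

-752.513

N=4 nodes, M=5 members, R=3 reactions → 2N=8, M+R=8
member 0 (0-1): L=5.4513, (cx,cy)=(0.5868,0.8097)
member 1 (0-2): L=7.0570, (cx,cy)=(1.0000,0.0000)
member 2 (1-2): L=5.8624, (cx,cy)=(0.6581,-0.7529)
member 3 (1-3): L=6.7027, (cx,cy)=(0.9998,0.0222)
member 4 (2-3): L=5.3762, (cx,cy)=(0.5288,0.8487)
solve A·x = −loads:
  F[0-1] = -752.5130 N (compression)
  F[0-2] = -1084.1433 N (compression)
  F[1-2] = -2159.4439 N (compression)
  F[1-3] = +3492.1032 N (tension)
  F[2-3] = -4737.5312 N (compression)
  Rx@0 = +1525.7400 N
  Ry@0 = +609.3178 N
  Ry@2 = +5646.8522 N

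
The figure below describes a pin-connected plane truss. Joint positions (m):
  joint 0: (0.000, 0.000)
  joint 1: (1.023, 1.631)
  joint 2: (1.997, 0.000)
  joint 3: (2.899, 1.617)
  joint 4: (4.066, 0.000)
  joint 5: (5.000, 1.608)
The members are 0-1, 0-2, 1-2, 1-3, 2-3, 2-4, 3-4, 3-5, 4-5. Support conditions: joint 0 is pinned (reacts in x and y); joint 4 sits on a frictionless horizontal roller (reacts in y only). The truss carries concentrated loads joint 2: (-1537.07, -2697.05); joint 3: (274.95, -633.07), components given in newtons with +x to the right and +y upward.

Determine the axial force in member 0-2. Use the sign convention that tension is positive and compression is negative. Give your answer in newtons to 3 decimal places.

-355.934

N=6 nodes, M=9 members, R=3 reactions → 2N=12, M+R=12
member 0 (0-1): L=1.9253, (cx,cy)=(0.5314,0.8472)
member 1 (0-2): L=1.9970, (cx,cy)=(1.0000,0.0000)
member 2 (1-2): L=1.8997, (cx,cy)=(0.5127,-0.8586)
member 3 (1-3): L=1.8761, (cx,cy)=(1.0000,-0.0075)
member 4 (2-3): L=1.8516, (cx,cy)=(0.4872,0.8733)
member 5 (2-4): L=2.0690, (cx,cy)=(1.0000,0.0000)
member 6 (3-4): L=1.9941, (cx,cy)=(0.5852,-0.8109)
member 7 (3-5): L=2.1010, (cx,cy)=(1.0000,-0.0043)
member 8 (4-5): L=1.8596, (cx,cy)=(0.5023,0.8647)
solve A·x = −loads:
  F[0-1] = -1705.4341 N (compression)
  F[0-2] = -355.9338 N (compression)
  F[1-2] = +1698.2175 N (tension)
  F[1-3] = -1776.9359 N (compression)
  F[2-3] = +1418.7654 N (tension)
  F[2-4] = +1360.6771 N (tension)
  F[3-4] = -2325.0858 N (compression)
  F[3-5] = -0.0000 N (compression)
  F[4-5] = +0.0000 N (tension)
  Rx@0 = +1262.1200 N
  Ry@0 = +1444.7602 N
  Ry@4 = +1885.3598 N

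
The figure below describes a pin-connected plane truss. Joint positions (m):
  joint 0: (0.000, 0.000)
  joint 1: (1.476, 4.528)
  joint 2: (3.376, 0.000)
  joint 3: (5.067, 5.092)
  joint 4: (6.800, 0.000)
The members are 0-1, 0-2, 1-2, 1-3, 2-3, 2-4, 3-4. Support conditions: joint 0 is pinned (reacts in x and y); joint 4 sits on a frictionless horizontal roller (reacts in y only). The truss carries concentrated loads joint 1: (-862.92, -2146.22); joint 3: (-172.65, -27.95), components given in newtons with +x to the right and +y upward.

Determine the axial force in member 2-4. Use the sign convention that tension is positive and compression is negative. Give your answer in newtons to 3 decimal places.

N=5 nodes, M=7 members, R=3 reactions → 2N=10, M+R=10
member 0 (0-1): L=4.7625, (cx,cy)=(0.3099,0.9508)
member 1 (0-2): L=3.3760, (cx,cy)=(1.0000,0.0000)
member 2 (1-2): L=4.9105, (cx,cy)=(0.3869,-0.9221)
member 3 (1-3): L=3.6350, (cx,cy)=(0.9879,0.1552)
member 4 (2-3): L=5.3654, (cx,cy)=(0.3152,0.9490)
member 5 (2-4): L=3.4240, (cx,cy)=(1.0000,0.0000)
member 6 (3-4): L=5.3788, (cx,cy)=(0.3222,-0.9467)
solve A·x = −loads:
  F[0-1] = -2515.2188 N (compression)
  F[0-2] = -256.0494 N (compression)
  F[1-2] = +262.7515 N (tension)
  F[1-3] = -18.4904 N (compression)
  F[2-3] = -255.2965 N (compression)
  F[2-4] = -73.9230 N (compression)
  F[3-4] = +229.4395 N (tension)
  Rx@0 = +1035.5700 N
  Ry@0 = +2391.3747 N
  Ry@4 = -217.2047 N

-73.923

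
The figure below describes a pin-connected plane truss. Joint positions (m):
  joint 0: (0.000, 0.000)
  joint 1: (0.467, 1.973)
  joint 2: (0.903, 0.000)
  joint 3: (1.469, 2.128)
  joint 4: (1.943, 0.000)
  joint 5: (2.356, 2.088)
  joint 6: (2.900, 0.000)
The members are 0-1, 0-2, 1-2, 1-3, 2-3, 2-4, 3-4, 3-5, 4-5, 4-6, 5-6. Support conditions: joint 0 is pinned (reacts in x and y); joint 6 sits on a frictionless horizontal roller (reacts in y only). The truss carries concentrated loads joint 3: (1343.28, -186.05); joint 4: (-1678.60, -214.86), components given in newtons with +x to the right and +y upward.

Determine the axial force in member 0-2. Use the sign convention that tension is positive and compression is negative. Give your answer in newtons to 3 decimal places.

-530.116

N=7 nodes, M=11 members, R=3 reactions → 2N=14, M+R=14
member 0 (0-1): L=2.0275, (cx,cy)=(0.2303,0.9731)
member 1 (0-2): L=0.9030, (cx,cy)=(1.0000,0.0000)
member 2 (1-2): L=2.0206, (cx,cy)=(0.2158,-0.9764)
member 3 (1-3): L=1.0139, (cx,cy)=(0.9882,0.1529)
member 4 (2-3): L=2.2020, (cx,cy)=(0.2570,0.9664)
member 5 (2-4): L=1.0400, (cx,cy)=(1.0000,0.0000)
member 6 (3-4): L=2.1802, (cx,cy)=(0.2174,-0.9761)
member 7 (3-5): L=0.8879, (cx,cy)=(0.9990,-0.0451)
member 8 (4-5): L=2.1285, (cx,cy)=(0.1940,0.9810)
member 9 (4-6): L=0.9570, (cx,cy)=(1.0000,0.0000)
member 10 (5-6): L=2.1577, (cx,cy)=(0.2521,-0.9677)
solve A·x = −loads:
  F[0-1] = +845.7192 N (tension)
  F[0-2] = -530.1155 N (compression)
  F[1-2] = -785.1356 N (compression)
  F[1-3] = +368.5420 N (tension)
  F[2-3] = +793.2941 N (tension)
  F[2-4] = -903.4390 N (compression)
  F[3-4] = -1008.0710 N (compression)
  F[3-5] = -556.5552 N (compression)
  F[4-5] = +1222.0430 N (tension)
  F[4-6] = +318.8678 N (tension)
  F[5-6] = -1264.7461 N (compression)
  Rx@0 = +335.3200 N
  Ry@0 = -822.9797 N
  Ry@6 = +1223.8897 N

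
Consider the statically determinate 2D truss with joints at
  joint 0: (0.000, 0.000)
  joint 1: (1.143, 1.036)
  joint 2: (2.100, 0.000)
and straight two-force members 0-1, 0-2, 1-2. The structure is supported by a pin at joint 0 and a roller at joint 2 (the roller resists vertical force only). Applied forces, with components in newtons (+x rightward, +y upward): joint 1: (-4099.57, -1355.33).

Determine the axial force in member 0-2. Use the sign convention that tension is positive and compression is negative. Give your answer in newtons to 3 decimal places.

N=3 nodes, M=3 members, R=3 reactions → 2N=6, M+R=6
member 0 (0-1): L=1.5426, (cx,cy)=(0.7409,0.6716)
member 1 (0-2): L=2.1000, (cx,cy)=(1.0000,0.0000)
member 2 (1-2): L=1.4104, (cx,cy)=(0.6785,-0.7346)
solve A·x = −loads:
  F[0-1] = -3931.2030 N (compression)
  F[0-2] = -1186.7980 N (compression)
  F[1-2] = +1749.0334 N (tension)
  Rx@0 = +4099.5700 N
  Ry@0 = +2640.0978 N
  Ry@2 = -1284.7678 N

-1186.798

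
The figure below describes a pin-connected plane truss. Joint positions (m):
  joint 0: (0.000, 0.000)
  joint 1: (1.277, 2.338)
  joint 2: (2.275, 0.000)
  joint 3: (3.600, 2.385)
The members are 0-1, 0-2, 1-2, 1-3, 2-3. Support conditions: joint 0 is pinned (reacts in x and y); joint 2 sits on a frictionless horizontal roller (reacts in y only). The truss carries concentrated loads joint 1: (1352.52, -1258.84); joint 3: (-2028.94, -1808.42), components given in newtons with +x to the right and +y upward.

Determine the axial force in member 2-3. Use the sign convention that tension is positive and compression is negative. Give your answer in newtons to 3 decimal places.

-2044.782

N=4 nodes, M=5 members, R=3 reactions → 2N=8, M+R=8
member 0 (0-1): L=2.6640, (cx,cy)=(0.4794,0.8776)
member 1 (0-2): L=2.2750, (cx,cy)=(1.0000,0.0000)
member 2 (1-2): L=2.5421, (cx,cy)=(0.3926,-0.9197)
member 3 (1-3): L=2.3235, (cx,cy)=(0.9998,0.0202)
member 4 (2-3): L=2.7283, (cx,cy)=(0.4856,0.8742)
solve A·x = −loads:
  F[0-1] = -268.9563 N (compression)
  F[0-2] = -547.4953 N (compression)
  F[1-2] = -1134.8713 N (compression)
  F[1-3] = -1036.1181 N (compression)
  F[2-3] = -2044.7820 N (compression)
  Rx@0 = +676.4200 N
  Ry@0 = +236.0422 N
  Ry@2 = +2831.2178 N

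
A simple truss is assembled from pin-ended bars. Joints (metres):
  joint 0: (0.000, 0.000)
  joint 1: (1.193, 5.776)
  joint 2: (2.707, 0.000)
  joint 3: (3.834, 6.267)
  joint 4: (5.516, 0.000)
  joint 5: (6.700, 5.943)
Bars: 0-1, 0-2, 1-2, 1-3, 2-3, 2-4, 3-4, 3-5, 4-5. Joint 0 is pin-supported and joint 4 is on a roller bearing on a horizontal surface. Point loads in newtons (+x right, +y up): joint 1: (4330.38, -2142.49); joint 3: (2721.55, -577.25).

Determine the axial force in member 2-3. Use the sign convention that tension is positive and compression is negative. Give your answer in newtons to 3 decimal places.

8232.519

N=6 nodes, M=9 members, R=3 reactions → 2N=12, M+R=12
member 0 (0-1): L=5.8979, (cx,cy)=(0.2023,0.9793)
member 1 (0-2): L=2.7070, (cx,cy)=(1.0000,0.0000)
member 2 (1-2): L=5.9711, (cx,cy)=(0.2536,-0.9673)
member 3 (1-3): L=2.6863, (cx,cy)=(0.9832,0.1828)
member 4 (2-3): L=6.3675, (cx,cy)=(0.1770,0.9842)
member 5 (2-4): L=2.8090, (cx,cy)=(1.0000,0.0000)
member 6 (3-4): L=6.4888, (cx,cy)=(0.2592,-0.9658)
member 7 (3-5): L=2.8843, (cx,cy)=(0.9937,-0.1123)
member 8 (4-5): L=6.0598, (cx,cy)=(0.1954,0.9807)
solve A·x = −loads:
  F[0-1] = +5893.2694 N (tension)
  F[0-2] = +5859.8701 N (tension)
  F[1-2] = -8376.2714 N (compression)
  F[1-3] = -1031.8713 N (compression)
  F[2-3] = +8232.5187 N (tension)
  F[2-4] = +2278.9499 N (tension)
  F[3-4] = -8791.6947 N (compression)
  F[3-5] = +0.0000 N (tension)
  F[4-5] = -0.0000 N (compression)
  Rx@0 = -7051.9300 N
  Ry@0 = -5771.4485 N
  Ry@4 = +8491.1885 N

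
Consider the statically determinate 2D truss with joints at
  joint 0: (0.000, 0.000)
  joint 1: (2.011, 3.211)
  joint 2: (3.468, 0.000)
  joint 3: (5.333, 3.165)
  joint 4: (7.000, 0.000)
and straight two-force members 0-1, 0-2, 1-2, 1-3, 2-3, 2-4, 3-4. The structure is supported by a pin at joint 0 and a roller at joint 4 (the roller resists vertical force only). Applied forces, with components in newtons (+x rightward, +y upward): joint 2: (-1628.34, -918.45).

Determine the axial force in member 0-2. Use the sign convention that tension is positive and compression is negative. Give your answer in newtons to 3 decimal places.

-1338.105

N=5 nodes, M=7 members, R=3 reactions → 2N=10, M+R=10
member 0 (0-1): L=3.7888, (cx,cy)=(0.5308,0.8475)
member 1 (0-2): L=3.4680, (cx,cy)=(1.0000,0.0000)
member 2 (1-2): L=3.5261, (cx,cy)=(0.4132,-0.9106)
member 3 (1-3): L=3.3223, (cx,cy)=(0.9999,-0.0138)
member 4 (2-3): L=3.6736, (cx,cy)=(0.5077,0.8615)
member 5 (2-4): L=3.5320, (cx,cy)=(1.0000,0.0000)
member 6 (3-4): L=3.5772, (cx,cy)=(0.4660,-0.8848)
solve A·x = −loads:
  F[0-1] = -546.8070 N (compression)
  F[0-2] = -1338.1049 N (compression)
  F[1-2] = +516.5587 N (tension)
  F[1-3] = -503.7278 N (compression)
  F[2-3] = +520.0538 N (tension)
  F[2-4] = +239.6616 N (tension)
  F[3-4] = -514.2827 N (compression)
  Rx@0 = +1628.3400 N
  Ry@0 = +463.4236 N
  Ry@4 = +455.0264 N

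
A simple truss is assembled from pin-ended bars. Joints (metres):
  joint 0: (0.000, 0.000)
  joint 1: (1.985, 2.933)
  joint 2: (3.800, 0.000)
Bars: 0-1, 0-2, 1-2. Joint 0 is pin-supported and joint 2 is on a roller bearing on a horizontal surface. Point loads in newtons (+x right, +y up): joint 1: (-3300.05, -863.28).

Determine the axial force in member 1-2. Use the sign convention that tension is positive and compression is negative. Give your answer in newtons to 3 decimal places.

N=3 nodes, M=3 members, R=3 reactions → 2N=6, M+R=6
member 0 (0-1): L=3.5416, (cx,cy)=(0.5605,0.8282)
member 1 (0-2): L=3.8000, (cx,cy)=(1.0000,0.0000)
member 2 (1-2): L=3.4492, (cx,cy)=(0.5262,-0.8504)
solve A·x = −loads:
  F[0-1] = -3573.5043 N (compression)
  F[0-2] = -1297.1509 N (compression)
  F[1-2] = +2465.0594 N (tension)
  Rx@0 = +3300.0500 N
  Ry@0 = +2959.4473 N
  Ry@2 = -2096.1673 N

2465.059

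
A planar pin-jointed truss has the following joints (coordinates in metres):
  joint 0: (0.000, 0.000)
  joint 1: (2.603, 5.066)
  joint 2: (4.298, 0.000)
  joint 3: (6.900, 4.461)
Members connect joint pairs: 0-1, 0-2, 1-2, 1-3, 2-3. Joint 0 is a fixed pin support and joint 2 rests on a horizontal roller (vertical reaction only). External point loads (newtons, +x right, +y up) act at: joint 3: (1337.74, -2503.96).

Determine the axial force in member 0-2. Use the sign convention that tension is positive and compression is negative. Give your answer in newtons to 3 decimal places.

N=4 nodes, M=5 members, R=3 reactions → 2N=8, M+R=8
member 0 (0-1): L=5.6956, (cx,cy)=(0.4570,0.8895)
member 1 (0-2): L=4.2980, (cx,cy)=(1.0000,0.0000)
member 2 (1-2): L=5.3420, (cx,cy)=(0.3173,-0.9483)
member 3 (1-3): L=4.3394, (cx,cy)=(0.9902,-0.1394)
member 4 (2-3): L=5.1644, (cx,cy)=(0.5038,0.8638)
solve A·x = −loads:
  F[0-1] = +3265.3237 N (tension)
  F[0-2] = -154.5740 N (compression)
  F[1-2] = -3446.5399 N (compression)
  F[1-3] = +2611.3873 N (tension)
  F[2-3] = -2477.2846 N (compression)
  Rx@0 = -1337.7400 N
  Ry@0 = -2904.3653 N
  Ry@2 = +5408.3253 N

-154.574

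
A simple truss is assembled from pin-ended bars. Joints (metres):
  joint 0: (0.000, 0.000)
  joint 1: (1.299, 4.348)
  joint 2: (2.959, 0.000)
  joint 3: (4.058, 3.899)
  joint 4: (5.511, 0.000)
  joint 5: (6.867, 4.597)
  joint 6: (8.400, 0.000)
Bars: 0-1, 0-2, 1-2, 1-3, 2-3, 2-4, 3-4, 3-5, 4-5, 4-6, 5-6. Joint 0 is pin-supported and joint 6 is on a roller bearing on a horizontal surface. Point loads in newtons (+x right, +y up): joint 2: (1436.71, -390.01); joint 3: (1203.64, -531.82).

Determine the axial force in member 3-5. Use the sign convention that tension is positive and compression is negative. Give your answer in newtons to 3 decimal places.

-665.938

N=7 nodes, M=11 members, R=3 reactions → 2N=14, M+R=14
member 0 (0-1): L=4.5379, (cx,cy)=(0.2863,0.9582)
member 1 (0-2): L=2.9590, (cx,cy)=(1.0000,0.0000)
member 2 (1-2): L=4.6541, (cx,cy)=(0.3567,-0.9342)
member 3 (1-3): L=2.7953, (cx,cy)=(0.9870,-0.1606)
member 4 (2-3): L=4.0509, (cx,cy)=(0.2713,0.9625)
member 5 (2-4): L=2.5520, (cx,cy)=(1.0000,0.0000)
member 6 (3-4): L=4.1609, (cx,cy)=(0.3492,-0.9370)
member 7 (3-5): L=2.8944, (cx,cy)=(0.9705,0.2412)
member 8 (4-5): L=4.7928, (cx,cy)=(0.2829,0.9591)
member 9 (4-6): L=2.8890, (cx,cy)=(1.0000,0.0000)
member 10 (5-6): L=4.8459, (cx,cy)=(0.3164,-0.9486)
solve A·x = −loads:
  F[0-1] = +32.5261 N (tension)
  F[0-2] = +2631.0392 N (tension)
  F[1-2] = -37.2983 N (compression)
  F[1-3] = +22.9116 N (tension)
  F[2-3] = +441.4098 N (tension)
  F[2-4] = +1061.2732 N (tension)
  F[3-4] = -1188.4000 N (compression)
  F[3-5] = -665.9376 N (compression)
  F[4-5] = +1161.0245 N (tension)
  F[4-6] = +317.8032 N (tension)
  F[5-6] = -1004.5886 N (compression)
  Rx@0 = -2640.3500 N
  Ry@0 = -31.1649 N
  Ry@6 = +952.9949 N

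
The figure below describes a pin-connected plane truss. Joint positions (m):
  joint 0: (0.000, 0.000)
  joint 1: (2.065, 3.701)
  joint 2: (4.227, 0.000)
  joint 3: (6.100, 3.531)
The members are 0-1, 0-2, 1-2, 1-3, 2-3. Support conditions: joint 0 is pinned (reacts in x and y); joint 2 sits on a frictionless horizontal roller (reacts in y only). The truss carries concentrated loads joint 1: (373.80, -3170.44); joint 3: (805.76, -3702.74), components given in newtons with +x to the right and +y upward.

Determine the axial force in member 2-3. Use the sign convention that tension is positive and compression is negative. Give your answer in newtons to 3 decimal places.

N=4 nodes, M=5 members, R=3 reactions → 2N=8, M+R=8
member 0 (0-1): L=4.2381, (cx,cy)=(0.4872,0.8733)
member 1 (0-2): L=4.2270, (cx,cy)=(1.0000,0.0000)
member 2 (1-2): L=4.2862, (cx,cy)=(0.5044,-0.8635)
member 3 (1-3): L=4.0386, (cx,cy)=(0.9991,-0.0421)
member 4 (2-3): L=3.9970, (cx,cy)=(0.4686,0.8834)
solve A·x = −loads:
  F[0-1] = +1167.4265 N (tension)
  F[0-2] = +610.7375 N (tension)
  F[1-2] = -4984.6338 N (compression)
  F[1-3] = +2711.7135 N (tension)
  F[2-3] = -4062.2042 N (compression)
  Rx@0 = -1179.5600 N
  Ry@0 = -1019.4732 N
  Ry@2 = +7892.6532 N

-4062.204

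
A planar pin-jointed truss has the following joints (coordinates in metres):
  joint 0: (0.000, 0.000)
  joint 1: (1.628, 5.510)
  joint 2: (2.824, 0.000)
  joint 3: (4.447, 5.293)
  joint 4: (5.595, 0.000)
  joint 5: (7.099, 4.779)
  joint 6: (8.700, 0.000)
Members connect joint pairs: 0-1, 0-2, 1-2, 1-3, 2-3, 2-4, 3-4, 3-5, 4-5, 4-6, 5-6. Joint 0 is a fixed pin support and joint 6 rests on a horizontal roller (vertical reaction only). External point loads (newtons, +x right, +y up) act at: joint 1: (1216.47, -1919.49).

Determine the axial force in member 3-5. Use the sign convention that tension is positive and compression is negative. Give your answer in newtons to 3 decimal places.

N=7 nodes, M=11 members, R=3 reactions → 2N=14, M+R=14
member 0 (0-1): L=5.7455, (cx,cy)=(0.2834,0.9590)
member 1 (0-2): L=2.8240, (cx,cy)=(1.0000,0.0000)
member 2 (1-2): L=5.6383, (cx,cy)=(0.2121,-0.9772)
member 3 (1-3): L=2.8273, (cx,cy)=(0.9971,-0.0768)
member 4 (2-3): L=5.5362, (cx,cy)=(0.2932,0.9561)
member 5 (2-4): L=2.7710, (cx,cy)=(1.0000,0.0000)
member 6 (3-4): L=5.4161, (cx,cy)=(0.2120,-0.9773)
member 7 (3-5): L=2.7014, (cx,cy)=(0.9817,-0.1903)
member 8 (4-5): L=5.0101, (cx,cy)=(0.3002,0.9539)
member 9 (4-6): L=3.1050, (cx,cy)=(1.0000,0.0000)
member 10 (5-6): L=5.0400, (cx,cy)=(0.3177,-0.9482)
solve A·x = −loads:
  F[0-1] = -823.6276 N (compression)
  F[0-2] = +1449.8477 N (tension)
  F[1-2] = -1059.4199 N (compression)
  F[1-3] = -1228.7476 N (compression)
  F[2-3] = +1082.8894 N (tension)
  F[2-4] = +907.6642 N (tension)
  F[3-4] = -1018.6950 N (compression)
  F[3-5] = -704.6123 N (compression)
  F[4-5] = +1043.6852 N (tension)
  F[4-6] = +378.4304 N (tension)
  F[5-6] = -1191.3216 N (compression)
  Rx@0 = -1216.4700 N
  Ry@0 = +789.8717 N
  Ry@6 = +1129.6183 N

-704.612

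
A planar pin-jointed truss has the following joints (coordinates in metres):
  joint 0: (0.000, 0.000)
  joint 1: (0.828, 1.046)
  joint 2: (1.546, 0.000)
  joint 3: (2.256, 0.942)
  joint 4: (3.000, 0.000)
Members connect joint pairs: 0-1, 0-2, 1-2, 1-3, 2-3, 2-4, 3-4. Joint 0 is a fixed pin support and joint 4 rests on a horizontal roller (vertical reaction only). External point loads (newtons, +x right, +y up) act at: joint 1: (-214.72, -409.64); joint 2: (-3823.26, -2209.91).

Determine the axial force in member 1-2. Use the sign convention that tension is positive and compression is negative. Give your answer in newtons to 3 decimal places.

1404.932

N=5 nodes, M=7 members, R=3 reactions → 2N=10, M+R=10
member 0 (0-1): L=1.3341, (cx,cy)=(0.6207,0.7841)
member 1 (0-2): L=1.5460, (cx,cy)=(1.0000,0.0000)
member 2 (1-2): L=1.2687, (cx,cy)=(0.5659,-0.8245)
member 3 (1-3): L=1.4318, (cx,cy)=(0.9974,-0.0726)
member 4 (2-3): L=1.1796, (cx,cy)=(0.6019,0.7986)
member 5 (2-4): L=1.4540, (cx,cy)=(1.0000,0.0000)
member 6 (3-4): L=1.2004, (cx,cy)=(0.6198,-0.7848)
solve A·x = −loads:
  F[0-1] = -1839.7635 N (compression)
  F[0-2] = -2896.1041 N (compression)
  F[1-2] = +1404.9322 N (tension)
  F[1-3] = -1726.8058 N (compression)
  F[2-3] = +1316.8551 N (tension)
  F[2-4] = +929.6329 N (tension)
  F[3-4] = -1499.8764 N (compression)
  Rx@0 = +4037.9800 N
  Ry@0 = +1442.5148 N
  Ry@4 = +1177.0352 N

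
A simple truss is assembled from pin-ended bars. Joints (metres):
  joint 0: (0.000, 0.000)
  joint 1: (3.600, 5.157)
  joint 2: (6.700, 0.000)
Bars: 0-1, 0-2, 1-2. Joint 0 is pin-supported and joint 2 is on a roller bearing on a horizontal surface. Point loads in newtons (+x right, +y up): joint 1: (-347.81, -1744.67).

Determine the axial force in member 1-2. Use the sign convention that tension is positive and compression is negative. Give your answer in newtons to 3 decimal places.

-781.414

N=3 nodes, M=3 members, R=3 reactions → 2N=6, M+R=6
member 0 (0-1): L=6.2892, (cx,cy)=(0.5724,0.8200)
member 1 (0-2): L=6.7000, (cx,cy)=(1.0000,0.0000)
member 2 (1-2): L=6.0170, (cx,cy)=(0.5152,-0.8571)
solve A·x = −loads:
  F[0-1] = -1310.9556 N (compression)
  F[0-2] = +402.5881 N (tension)
  F[1-2] = -781.4144 N (compression)
  Rx@0 = +347.8100 N
  Ry@0 = +1074.9452 N
  Ry@2 = +669.7248 N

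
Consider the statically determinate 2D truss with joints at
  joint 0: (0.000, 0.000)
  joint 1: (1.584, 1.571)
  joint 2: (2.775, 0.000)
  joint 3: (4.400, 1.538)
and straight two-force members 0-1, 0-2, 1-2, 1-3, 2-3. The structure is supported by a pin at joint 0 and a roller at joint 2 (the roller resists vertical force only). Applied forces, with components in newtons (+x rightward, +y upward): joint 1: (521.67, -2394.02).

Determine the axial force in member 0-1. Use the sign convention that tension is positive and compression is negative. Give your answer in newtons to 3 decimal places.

N=4 nodes, M=5 members, R=3 reactions → 2N=8, M+R=8
member 0 (0-1): L=2.2309, (cx,cy)=(0.7100,0.7042)
member 1 (0-2): L=2.7750, (cx,cy)=(1.0000,0.0000)
member 2 (1-2): L=1.9714, (cx,cy)=(0.6041,-0.7969)
member 3 (1-3): L=2.8162, (cx,cy)=(0.9999,-0.0117)
member 4 (2-3): L=2.2374, (cx,cy)=(0.7263,0.6874)
solve A·x = −loads:
  F[0-1] = -1039.7185 N (compression)
  F[0-2] = +1259.8851 N (tension)
  F[1-2] = -2085.4498 N (compression)
  F[1-3] = -0.0000 N (compression)
  F[2-3] = +0.0000 N (tension)
  Rx@0 = -521.6700 N
  Ry@0 = +732.1565 N
  Ry@2 = +1661.8635 N

-1039.719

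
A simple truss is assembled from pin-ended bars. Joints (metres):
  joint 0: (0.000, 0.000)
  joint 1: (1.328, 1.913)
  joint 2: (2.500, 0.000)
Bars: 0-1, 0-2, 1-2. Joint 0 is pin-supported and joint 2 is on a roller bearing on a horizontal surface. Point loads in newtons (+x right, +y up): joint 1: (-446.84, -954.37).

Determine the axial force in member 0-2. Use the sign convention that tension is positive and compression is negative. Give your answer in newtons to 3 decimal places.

101.111

N=3 nodes, M=3 members, R=3 reactions → 2N=6, M+R=6
member 0 (0-1): L=2.3288, (cx,cy)=(0.5703,0.8215)
member 1 (0-2): L=2.5000, (cx,cy)=(1.0000,0.0000)
member 2 (1-2): L=2.2435, (cx,cy)=(0.5224,-0.8527)
solve A·x = −loads:
  F[0-1] = -960.8817 N (compression)
  F[0-2] = +101.1114 N (tension)
  F[1-2] = -193.5498 N (compression)
  Rx@0 = +446.8400 N
  Ry@0 = +789.3306 N
  Ry@2 = +165.0394 N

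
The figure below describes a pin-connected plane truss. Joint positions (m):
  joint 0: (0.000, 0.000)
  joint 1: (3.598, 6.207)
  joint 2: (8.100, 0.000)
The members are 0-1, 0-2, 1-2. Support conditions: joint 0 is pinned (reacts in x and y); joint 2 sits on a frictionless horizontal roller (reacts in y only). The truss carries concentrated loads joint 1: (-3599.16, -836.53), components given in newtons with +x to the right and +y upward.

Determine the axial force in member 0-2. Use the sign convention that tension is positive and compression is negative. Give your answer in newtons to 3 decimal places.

-1730.908

N=3 nodes, M=3 members, R=3 reactions → 2N=6, M+R=6
member 0 (0-1): L=7.1744, (cx,cy)=(0.5015,0.8652)
member 1 (0-2): L=8.1000, (cx,cy)=(1.0000,0.0000)
member 2 (1-2): L=7.6678, (cx,cy)=(0.5871,-0.8095)
solve A·x = −loads:
  F[0-1] = -3725.3042 N (compression)
  F[0-2] = -1730.9080 N (compression)
  F[1-2] = +2948.0724 N (tension)
  Rx@0 = +3599.1600 N
  Ry@0 = +3222.9684 N
  Ry@2 = -2386.4384 N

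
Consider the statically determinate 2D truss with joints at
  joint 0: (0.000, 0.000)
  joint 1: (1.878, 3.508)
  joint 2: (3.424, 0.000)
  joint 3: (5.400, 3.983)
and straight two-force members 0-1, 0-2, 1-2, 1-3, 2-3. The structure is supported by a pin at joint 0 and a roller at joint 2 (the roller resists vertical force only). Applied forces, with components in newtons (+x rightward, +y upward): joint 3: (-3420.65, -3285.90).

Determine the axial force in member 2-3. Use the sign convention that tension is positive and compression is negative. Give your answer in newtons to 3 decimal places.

-3379.158

N=4 nodes, M=5 members, R=3 reactions → 2N=8, M+R=8
member 0 (0-1): L=3.9791, (cx,cy)=(0.4720,0.8816)
member 1 (0-2): L=3.4240, (cx,cy)=(1.0000,0.0000)
member 2 (1-2): L=3.8336, (cx,cy)=(0.4033,-0.9151)
member 3 (1-3): L=3.5539, (cx,cy)=(0.9910,0.1337)
member 4 (2-3): L=4.4462, (cx,cy)=(0.4444,0.8958)
solve A·x = −loads:
  F[0-1] = -2362.4851 N (compression)
  F[0-2] = -2305.6271 N (compression)
  F[1-2] = +1993.2858 N (tension)
  F[1-3] = -1936.2488 N (compression)
  F[2-3] = -3379.1576 N (compression)
  Rx@0 = +3420.6500 N
  Ry@0 = +2082.8010 N
  Ry@2 = +1203.0990 N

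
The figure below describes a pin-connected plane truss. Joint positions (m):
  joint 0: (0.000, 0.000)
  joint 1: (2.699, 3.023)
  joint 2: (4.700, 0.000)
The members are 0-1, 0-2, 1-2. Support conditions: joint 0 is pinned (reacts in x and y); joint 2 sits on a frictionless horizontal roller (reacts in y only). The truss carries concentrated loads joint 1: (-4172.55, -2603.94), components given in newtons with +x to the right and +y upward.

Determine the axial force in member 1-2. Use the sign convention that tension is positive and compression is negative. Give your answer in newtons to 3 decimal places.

N=3 nodes, M=3 members, R=3 reactions → 2N=6, M+R=6
member 0 (0-1): L=4.0525, (cx,cy)=(0.6660,0.7460)
member 1 (0-2): L=4.7000, (cx,cy)=(1.0000,0.0000)
member 2 (1-2): L=3.6253, (cx,cy)=(0.5520,-0.8339)
solve A·x = −loads:
  F[0-1] = -5083.9308 N (compression)
  F[0-2] = -786.6467 N (compression)
  F[1-2] = +1425.1879 N (tension)
  Rx@0 = +4172.5500 N
  Ry@0 = +3792.3623 N
  Ry@2 = -1188.4223 N

1425.188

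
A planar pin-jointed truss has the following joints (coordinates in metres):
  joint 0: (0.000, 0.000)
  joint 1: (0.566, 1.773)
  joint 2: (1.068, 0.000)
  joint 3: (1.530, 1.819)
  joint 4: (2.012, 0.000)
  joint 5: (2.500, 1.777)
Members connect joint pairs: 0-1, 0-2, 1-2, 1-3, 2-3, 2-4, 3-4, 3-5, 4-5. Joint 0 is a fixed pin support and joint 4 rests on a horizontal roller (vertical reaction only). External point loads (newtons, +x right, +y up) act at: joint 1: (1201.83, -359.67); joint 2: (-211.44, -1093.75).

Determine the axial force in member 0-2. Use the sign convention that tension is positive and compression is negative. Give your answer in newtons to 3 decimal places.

898.640

N=6 nodes, M=9 members, R=3 reactions → 2N=12, M+R=12
member 0 (0-1): L=1.8612, (cx,cy)=(0.3041,0.9526)
member 1 (0-2): L=1.0680, (cx,cy)=(1.0000,0.0000)
member 2 (1-2): L=1.8427, (cx,cy)=(0.2724,-0.9622)
member 3 (1-3): L=0.9651, (cx,cy)=(0.9989,0.0477)
member 4 (2-3): L=1.8768, (cx,cy)=(0.2462,0.9692)
member 5 (2-4): L=0.9440, (cx,cy)=(1.0000,0.0000)
member 6 (3-4): L=1.8818, (cx,cy)=(0.2561,-0.9666)
member 7 (3-5): L=0.9709, (cx,cy)=(0.9991,-0.0433)
member 8 (4-5): L=1.8428, (cx,cy)=(0.2648,0.9643)
solve A·x = −loads:
  F[0-1] = +301.6960 N (tension)
  F[0-2] = +898.6404 N (tension)
  F[1-2] = -717.8673 N (compression)
  F[1-3] = -915.5547 N (compression)
  F[2-3] = +1841.1224 N (tension)
  F[2-4] = +461.2855 N (tension)
  F[3-4] = -1800.9056 N (compression)
  F[3-5] = -0.0000 N (compression)
  F[4-5] = +0.0000 N (tension)
  Rx@0 = -990.3900 N
  Ry@0 = -287.4064 N
  Ry@4 = +1740.8264 N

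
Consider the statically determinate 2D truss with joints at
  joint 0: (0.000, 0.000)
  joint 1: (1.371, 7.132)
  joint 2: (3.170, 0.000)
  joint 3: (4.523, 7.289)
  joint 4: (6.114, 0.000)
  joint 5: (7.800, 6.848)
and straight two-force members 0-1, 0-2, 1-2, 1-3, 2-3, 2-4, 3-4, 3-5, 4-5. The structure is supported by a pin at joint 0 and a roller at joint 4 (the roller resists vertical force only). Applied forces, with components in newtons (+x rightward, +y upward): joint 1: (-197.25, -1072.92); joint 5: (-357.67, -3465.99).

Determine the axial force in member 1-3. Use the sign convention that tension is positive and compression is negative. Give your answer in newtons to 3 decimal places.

239.717

N=6 nodes, M=9 members, R=3 reactions → 2N=12, M+R=12
member 0 (0-1): L=7.2626, (cx,cy)=(0.1888,0.9820)
member 1 (0-2): L=3.1700, (cx,cy)=(1.0000,0.0000)
member 2 (1-2): L=7.3554, (cx,cy)=(0.2446,-0.9696)
member 3 (1-3): L=3.1559, (cx,cy)=(0.9988,0.0497)
member 4 (2-3): L=7.4135, (cx,cy)=(0.1825,0.9832)
member 5 (2-4): L=2.9440, (cx,cy)=(1.0000,0.0000)
member 6 (3-4): L=7.4606, (cx,cy)=(0.2133,-0.9770)
member 7 (3-5): L=3.3065, (cx,cy)=(0.9911,-0.1334)
member 8 (4-5): L=7.0525, (cx,cy)=(0.2391,0.9710)
solve A·x = −loads:
  F[0-1] = -516.5348 N (compression)
  F[0-2] = -457.4107 N (compression)
  F[1-2] = -571.0919 N (compression)
  F[1-3] = +239.7165 N (tension)
  F[2-3] = +563.2061 N (tension)
  F[2-4] = -699.8775 N (compression)
  F[3-4] = -645.0761 N (compression)
  F[3-5] = +484.0969 N (tension)
  F[4-5] = -3502.9989 N (compression)
  Rx@0 = +554.9200 N
  Ry@0 = +507.2476 N
  Ry@4 = +4031.6624 N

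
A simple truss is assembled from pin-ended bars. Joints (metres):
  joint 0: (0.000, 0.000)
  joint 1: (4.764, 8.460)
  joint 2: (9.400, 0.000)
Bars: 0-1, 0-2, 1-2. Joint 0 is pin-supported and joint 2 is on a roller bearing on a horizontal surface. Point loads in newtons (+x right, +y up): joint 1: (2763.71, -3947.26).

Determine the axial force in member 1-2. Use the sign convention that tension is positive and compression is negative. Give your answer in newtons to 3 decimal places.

N=3 nodes, M=3 members, R=3 reactions → 2N=6, M+R=6
member 0 (0-1): L=9.7091, (cx,cy)=(0.4907,0.8713)
member 1 (0-2): L=9.4000, (cx,cy)=(1.0000,0.0000)
member 2 (1-2): L=9.6470, (cx,cy)=(0.4806,-0.8770)
solve A·x = −loads:
  F[0-1] = +620.4022 N (tension)
  F[0-2] = +2459.2961 N (tension)
  F[1-2] = -5117.5073 N (compression)
  Rx@0 = -2763.7100 N
  Ry@0 = -540.5840 N
  Ry@2 = +4487.8440 N

-5117.507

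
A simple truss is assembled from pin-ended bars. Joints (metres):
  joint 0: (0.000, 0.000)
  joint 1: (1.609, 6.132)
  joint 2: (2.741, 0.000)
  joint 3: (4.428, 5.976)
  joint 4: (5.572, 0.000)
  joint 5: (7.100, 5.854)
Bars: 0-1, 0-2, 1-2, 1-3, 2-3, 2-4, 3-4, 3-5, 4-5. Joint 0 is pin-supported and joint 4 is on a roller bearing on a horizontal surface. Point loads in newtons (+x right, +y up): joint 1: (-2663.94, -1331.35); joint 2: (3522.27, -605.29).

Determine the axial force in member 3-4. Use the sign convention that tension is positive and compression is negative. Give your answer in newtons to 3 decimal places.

N=6 nodes, M=9 members, R=3 reactions → 2N=12, M+R=12
member 0 (0-1): L=6.3396, (cx,cy)=(0.2538,0.9673)
member 1 (0-2): L=2.7410, (cx,cy)=(1.0000,0.0000)
member 2 (1-2): L=6.2356, (cx,cy)=(0.1815,-0.9834)
member 3 (1-3): L=2.8233, (cx,cy)=(0.9985,-0.0553)
member 4 (2-3): L=6.2096, (cx,cy)=(0.2717,0.9624)
member 5 (2-4): L=2.8310, (cx,cy)=(1.0000,0.0000)
member 6 (3-4): L=6.0845, (cx,cy)=(0.1880,-0.9822)
member 7 (3-5): L=2.6748, (cx,cy)=(0.9990,-0.0456)
member 8 (4-5): L=6.0501, (cx,cy)=(0.2526,0.9676)
solve A·x = −loads:
  F[0-1] = -4327.8179 N (compression)
  F[0-2] = +1956.7397 N (tension)
  F[1-2] = +2843.9497 N (tension)
  F[1-3] = +1050.8509 N (tension)
  F[2-3] = -2277.0485 N (compression)
  F[2-4] = -430.6211 N (compression)
  F[3-4] = +2290.3150 N (tension)
  F[3-5] = -0.0000 N (compression)
  F[4-5] = +0.0000 N (tension)
  Rx@0 = -858.3300 N
  Ry@0 = +4186.1084 N
  Ry@4 = -2249.4684 N

2290.315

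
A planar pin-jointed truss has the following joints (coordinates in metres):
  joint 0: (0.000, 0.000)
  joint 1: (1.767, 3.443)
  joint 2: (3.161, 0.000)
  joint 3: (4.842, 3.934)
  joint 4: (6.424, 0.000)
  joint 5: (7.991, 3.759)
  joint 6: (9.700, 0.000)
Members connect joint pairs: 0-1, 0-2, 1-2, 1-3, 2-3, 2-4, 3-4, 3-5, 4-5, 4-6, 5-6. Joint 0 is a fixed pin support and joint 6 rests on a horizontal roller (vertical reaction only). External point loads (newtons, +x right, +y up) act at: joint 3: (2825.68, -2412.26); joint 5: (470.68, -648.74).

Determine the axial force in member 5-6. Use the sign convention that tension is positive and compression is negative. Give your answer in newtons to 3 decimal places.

-3369.079

N=7 nodes, M=11 members, R=3 reactions → 2N=14, M+R=14
member 0 (0-1): L=3.8700, (cx,cy)=(0.4566,0.8897)
member 1 (0-2): L=3.1610, (cx,cy)=(1.0000,0.0000)
member 2 (1-2): L=3.7145, (cx,cy)=(0.3753,-0.9269)
member 3 (1-3): L=3.1140, (cx,cy)=(0.9875,0.1577)
member 4 (2-3): L=4.2781, (cx,cy)=(0.3929,0.9196)
member 5 (2-4): L=3.2630, (cx,cy)=(1.0000,0.0000)
member 6 (3-4): L=4.2402, (cx,cy)=(0.3731,-0.9278)
member 7 (3-5): L=3.1539, (cx,cy)=(0.9985,-0.0555)
member 8 (4-5): L=4.0725, (cx,cy)=(0.3848,0.9230)
member 9 (4-6): L=3.2760, (cx,cy)=(1.0000,0.0000)
member 10 (5-6): L=4.1293, (cx,cy)=(0.4139,-0.9103)
solve A·x = −loads:
  F[0-1] = +6.7273 N (tension)
  F[0-2] = +3293.2884 N (tension)
  F[1-2] = -5.5680 N (compression)
  F[1-3] = +5.2266 N (tension)
  F[2-3] = +5.6124 N (tension)
  F[2-4] = +3288.9935 N (tension)
  F[3-4] = -2493.3610 N (compression)
  F[3-5] = -1890.9591 N (compression)
  F[4-5] = +2506.2746 N (tension)
  F[4-6] = +1394.3808 N (tension)
  F[5-6] = -3369.0793 N (compression)
  Rx@0 = -3296.3600 N
  Ry@0 = -5.9851 N
  Ry@6 = +3066.9851 N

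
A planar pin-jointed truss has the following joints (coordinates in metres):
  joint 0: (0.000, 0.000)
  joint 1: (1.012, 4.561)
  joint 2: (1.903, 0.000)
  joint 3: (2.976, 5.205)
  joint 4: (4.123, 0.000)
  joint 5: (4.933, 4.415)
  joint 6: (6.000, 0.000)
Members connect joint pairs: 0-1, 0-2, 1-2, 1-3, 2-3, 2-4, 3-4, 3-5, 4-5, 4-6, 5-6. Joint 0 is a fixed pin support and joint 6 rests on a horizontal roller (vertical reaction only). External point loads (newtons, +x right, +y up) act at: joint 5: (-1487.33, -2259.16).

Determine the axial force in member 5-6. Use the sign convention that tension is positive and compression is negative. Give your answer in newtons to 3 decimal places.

N=7 nodes, M=11 members, R=3 reactions → 2N=14, M+R=14
member 0 (0-1): L=4.6719, (cx,cy)=(0.2166,0.9763)
member 1 (0-2): L=1.9030, (cx,cy)=(1.0000,0.0000)
member 2 (1-2): L=4.6472, (cx,cy)=(0.1917,-0.9814)
member 3 (1-3): L=2.0669, (cx,cy)=(0.9502,0.3116)
member 4 (2-3): L=5.3144, (cx,cy)=(0.2019,0.9794)
member 5 (2-4): L=2.2200, (cx,cy)=(1.0000,0.0000)
member 6 (3-4): L=5.3299, (cx,cy)=(0.2152,-0.9766)
member 7 (3-5): L=2.1104, (cx,cy)=(0.9273,-0.3743)
member 8 (4-5): L=4.4887, (cx,cy)=(0.1805,0.9836)
member 9 (4-6): L=1.8770, (cx,cy)=(1.0000,0.0000)
member 10 (5-6): L=4.5421, (cx,cy)=(0.2349,-0.9720)
solve A·x = −loads:
  F[0-1] = -1532.5679 N (compression)
  F[0-2] = -1155.3556 N (compression)
  F[1-2] = +1328.4539 N (tension)
  F[1-3] = -617.4105 N (compression)
  F[2-3] = -1331.2243 N (compression)
  F[2-4] = -631.8767 N (compression)
  F[3-4] = +2069.8162 N (tension)
  F[3-5] = -1402.8768 N (compression)
  F[4-5] = -2055.0564 N (compression)
  F[4-6] = +184.3938 N (tension)
  F[5-6] = -784.9447 N (compression)
  Rx@0 = +1487.3300 N
  Ry@0 = +1496.1809 N
  Ry@6 = +762.9791 N

-784.945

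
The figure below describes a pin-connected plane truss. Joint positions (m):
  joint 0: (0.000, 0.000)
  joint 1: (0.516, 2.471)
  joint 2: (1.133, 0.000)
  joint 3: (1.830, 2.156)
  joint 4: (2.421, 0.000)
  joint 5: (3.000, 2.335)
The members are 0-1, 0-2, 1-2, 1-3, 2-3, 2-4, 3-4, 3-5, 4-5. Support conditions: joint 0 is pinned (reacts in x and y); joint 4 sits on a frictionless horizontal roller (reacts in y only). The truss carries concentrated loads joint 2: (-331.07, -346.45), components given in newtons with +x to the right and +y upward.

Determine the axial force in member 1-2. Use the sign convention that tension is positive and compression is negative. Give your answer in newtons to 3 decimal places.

212.186

N=6 nodes, M=9 members, R=3 reactions → 2N=12, M+R=12
member 0 (0-1): L=2.5243, (cx,cy)=(0.2044,0.9789)
member 1 (0-2): L=1.1330, (cx,cy)=(1.0000,0.0000)
member 2 (1-2): L=2.5469, (cx,cy)=(0.2423,-0.9702)
member 3 (1-3): L=1.3512, (cx,cy)=(0.9724,-0.2331)
member 4 (2-3): L=2.2659, (cx,cy)=(0.3076,0.9515)
member 5 (2-4): L=1.2880, (cx,cy)=(1.0000,0.0000)
member 6 (3-4): L=2.2355, (cx,cy)=(0.2644,-0.9644)
member 7 (3-5): L=1.1836, (cx,cy)=(0.9885,0.1512)
member 8 (4-5): L=2.4057, (cx,cy)=(0.2407,0.9706)
solve A·x = −loads:
  F[0-1] = -188.2912 N (compression)
  F[0-2] = -292.5808 N (compression)
  F[1-2] = +212.1857 N (tension)
  F[1-3] = -92.4399 N (compression)
  F[2-3] = +147.7488 N (tension)
  F[2-4] = +44.4441 N (tension)
  F[3-4] = -168.1158 N (compression)
  F[3-5] = -0.0000 N (compression)
  F[4-5] = +0.0000 N (tension)
  Rx@0 = +331.0700 N
  Ry@0 = +184.3154 N
  Ry@4 = +162.1346 N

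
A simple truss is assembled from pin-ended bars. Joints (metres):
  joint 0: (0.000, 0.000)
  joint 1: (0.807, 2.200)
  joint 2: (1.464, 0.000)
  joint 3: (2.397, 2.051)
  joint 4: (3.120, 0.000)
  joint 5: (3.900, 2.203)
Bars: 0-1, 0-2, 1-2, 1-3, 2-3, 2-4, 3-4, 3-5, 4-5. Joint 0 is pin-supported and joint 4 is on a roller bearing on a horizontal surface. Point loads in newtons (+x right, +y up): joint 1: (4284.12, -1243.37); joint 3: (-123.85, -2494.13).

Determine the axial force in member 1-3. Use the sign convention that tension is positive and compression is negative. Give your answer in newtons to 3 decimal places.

N=6 nodes, M=9 members, R=3 reactions → 2N=12, M+R=12
member 0 (0-1): L=2.3433, (cx,cy)=(0.3444,0.9388)
member 1 (0-2): L=1.4640, (cx,cy)=(1.0000,0.0000)
member 2 (1-2): L=2.2960, (cx,cy)=(0.2861,-0.9582)
member 3 (1-3): L=1.5970, (cx,cy)=(0.9956,-0.0933)
member 4 (2-3): L=2.2532, (cx,cy)=(0.4141,0.9102)
member 5 (2-4): L=1.6560, (cx,cy)=(1.0000,0.0000)
member 6 (3-4): L=2.1747, (cx,cy)=(0.3325,-0.9431)
member 7 (3-5): L=1.5107, (cx,cy)=(0.9949,0.1006)
member 8 (4-5): L=2.3370, (cx,cy)=(0.3338,0.9427)
solve A·x = −loads:
  F[0-1] = +1533.5083 N (tension)
  F[0-2] = +3632.1604 N (tension)
  F[1-2] = -2502.8678 N (compression)
  F[1-3] = -3053.1356 N (compression)
  F[2-3] = +2634.6875 N (tension)
  F[2-4] = +1825.0212 N (tension)
  F[3-4] = -5489.4576 N (compression)
  F[3-5] = -0.0000 N (compression)
  F[4-5] = +0.0000 N (tension)
  Rx@0 = -4160.2700 N
  Ry@0 = -1439.7041 N
  Ry@4 = +5177.2041 N

-3053.136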